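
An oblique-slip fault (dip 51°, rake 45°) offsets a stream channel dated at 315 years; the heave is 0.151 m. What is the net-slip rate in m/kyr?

dip-slip = heave / cos(dip) = 0.151 / cos(51°) = 0.2399 m
net slip = dip-slip / sin(rake) = 0.2399 / sin(45°) = 0.3393 m
rate = 0.3393 m / 315 years = 0.00108 m/yr = 1.08 m/kyr

1.08 m/kyr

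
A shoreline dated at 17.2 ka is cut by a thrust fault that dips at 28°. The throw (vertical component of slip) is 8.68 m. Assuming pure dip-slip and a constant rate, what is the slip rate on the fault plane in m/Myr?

dip-slip = throw / sin(dip) = 8.68 m / sin(28°) = 18.49 m
rate = 18.49 m / 17.2 ka = 0.00107 m/yr = 1070 m/Myr

1070 m/Myr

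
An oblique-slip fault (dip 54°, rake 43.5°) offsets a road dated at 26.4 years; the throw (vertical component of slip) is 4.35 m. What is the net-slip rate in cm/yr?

dip-slip = throw / sin(dip) = 4.35 / sin(54°) = 5.377 m
net slip = dip-slip / sin(rake) = 5.377 / sin(43.5°) = 7.811 m
rate = 7.811 m / 26.4 years = 0.296 m/yr = 29.6 cm/yr

29.6 cm/yr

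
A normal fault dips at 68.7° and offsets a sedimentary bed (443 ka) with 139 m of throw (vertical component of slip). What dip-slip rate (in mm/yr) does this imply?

0.337 mm/yr

dip-slip = throw / sin(dip) = 139 m / sin(68.7°) = 149.2 m
rate = 149.2 m / 443 ka = 0.000337 m/yr = 0.337 mm/yr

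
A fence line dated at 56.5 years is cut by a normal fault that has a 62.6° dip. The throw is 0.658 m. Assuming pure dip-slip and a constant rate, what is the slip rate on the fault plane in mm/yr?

13.1 mm/yr

dip-slip = throw / sin(dip) = 0.658 m / sin(62.6°) = 0.7411 m
rate = 0.7411 m / 56.5 years = 0.0131 m/yr = 13.1 mm/yr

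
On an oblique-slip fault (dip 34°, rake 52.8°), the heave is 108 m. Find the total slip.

164 m

dip-slip = heave / cos(dip) = 108 / cos(34°) = 130.3 m
net slip = dip-slip / sin(rake) = 130.3 / sin(52.8°) = 164 m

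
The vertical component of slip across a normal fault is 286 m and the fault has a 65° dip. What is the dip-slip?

316 m

dip-slip = throw / sin(dip) = 286 / sin(65°) = 316 m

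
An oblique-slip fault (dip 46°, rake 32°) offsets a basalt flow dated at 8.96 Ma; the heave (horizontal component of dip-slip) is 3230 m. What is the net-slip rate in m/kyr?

0.979 m/kyr

dip-slip = heave / cos(dip) = 3230 / cos(46°) = 4650 m
net slip = dip-slip / sin(rake) = 4650 / sin(32°) = 8774 m
rate = 8774 m / 8.96 Ma = 0.000979 m/yr = 0.979 m/kyr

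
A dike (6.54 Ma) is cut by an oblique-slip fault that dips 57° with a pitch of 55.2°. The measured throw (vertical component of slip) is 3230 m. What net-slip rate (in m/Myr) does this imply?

dip-slip = throw / sin(dip) = 3230 / sin(57°) = 3851 m
net slip = dip-slip / sin(rake) = 3851 / sin(55.2°) = 4690 m
rate = 4690 m / 6.54 Ma = 0.000717 m/yr = 717 m/Myr

717 m/Myr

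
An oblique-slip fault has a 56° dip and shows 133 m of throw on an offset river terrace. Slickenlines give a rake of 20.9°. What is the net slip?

450 m

dip-slip = throw / sin(dip) = 133 / sin(56°) = 160.4 m
net slip = dip-slip / sin(rake) = 160.4 / sin(20.9°) = 450 m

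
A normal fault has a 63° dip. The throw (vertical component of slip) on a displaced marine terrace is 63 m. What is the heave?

32.1 m

heave = throw / tan(dip) = 63 / tan(63°) = 32.1 m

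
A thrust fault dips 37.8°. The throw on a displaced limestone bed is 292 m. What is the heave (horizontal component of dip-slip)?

376 m

heave = throw / tan(dip) = 292 / tan(37.8°) = 376 m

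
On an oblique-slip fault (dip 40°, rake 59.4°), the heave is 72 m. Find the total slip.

dip-slip = heave / cos(dip) = 72 / cos(40°) = 93.99 m
net slip = dip-slip / sin(rake) = 93.99 / sin(59.4°) = 109 m

109 m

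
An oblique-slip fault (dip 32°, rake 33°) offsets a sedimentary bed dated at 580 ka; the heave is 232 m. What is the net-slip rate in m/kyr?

0.866 m/kyr

dip-slip = heave / cos(dip) = 232 / cos(32°) = 273.6 m
net slip = dip-slip / sin(rake) = 273.6 / sin(33°) = 502.3 m
rate = 502.3 m / 580 ka = 0.000866 m/yr = 0.866 m/kyr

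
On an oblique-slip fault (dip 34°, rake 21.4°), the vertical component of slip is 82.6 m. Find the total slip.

dip-slip = throw / sin(dip) = 82.6 / sin(34°) = 147.7 m
net slip = dip-slip / sin(rake) = 147.7 / sin(21.4°) = 405 m

405 m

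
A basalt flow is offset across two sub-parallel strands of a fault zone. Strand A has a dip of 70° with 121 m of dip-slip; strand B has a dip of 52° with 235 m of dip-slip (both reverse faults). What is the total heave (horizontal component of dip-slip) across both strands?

186 m

heave_A = 121 × cos(70°) = 41.38 m
heave_B = 235 × cos(52°) = 144.7 m
total = 41.38 + 144.7 = 186 m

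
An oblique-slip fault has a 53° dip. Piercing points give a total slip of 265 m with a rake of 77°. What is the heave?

dip-slip = net slip × sin(rake) = 265 m × sin(77°) = 258.2 m
heave = dip-slip × cos(dip) = 258.2 × cos(53°) = 155 m

155 m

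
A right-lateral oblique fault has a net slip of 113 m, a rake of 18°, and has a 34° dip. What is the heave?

dip-slip = net slip × sin(rake) = 113 m × sin(18°) = 34.92 m
heave = dip-slip × cos(dip) = 34.92 × cos(34°) = 28.9 m

28.9 m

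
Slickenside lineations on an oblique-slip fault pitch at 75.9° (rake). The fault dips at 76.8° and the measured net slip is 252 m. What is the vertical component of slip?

dip-slip = net slip × sin(rake) = 252 m × sin(75.9°) = 244.4 m
throw = dip-slip × sin(dip) = 244.4 × sin(76.8°) = 238 m

238 m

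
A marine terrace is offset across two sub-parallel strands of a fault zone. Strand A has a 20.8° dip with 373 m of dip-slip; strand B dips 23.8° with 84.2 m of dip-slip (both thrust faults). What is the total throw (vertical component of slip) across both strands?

throw_A = 373 × sin(20.8°) = 132.5 m
throw_B = 84.2 × sin(23.8°) = 33.98 m
total = 132.5 + 33.98 = 166 m

166 m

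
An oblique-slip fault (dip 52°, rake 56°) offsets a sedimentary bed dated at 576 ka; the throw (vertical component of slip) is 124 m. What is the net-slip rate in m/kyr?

0.330 m/kyr

dip-slip = throw / sin(dip) = 124 / sin(52°) = 157.4 m
net slip = dip-slip / sin(rake) = 157.4 / sin(56°) = 189.8 m
rate = 189.8 m / 576 ka = 0.000330 m/yr = 0.330 m/kyr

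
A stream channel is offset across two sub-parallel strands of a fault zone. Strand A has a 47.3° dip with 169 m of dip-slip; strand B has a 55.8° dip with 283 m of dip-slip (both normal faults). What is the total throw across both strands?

358 m

throw_A = 169 × sin(47.3°) = 124.2 m
throw_B = 283 × sin(55.8°) = 234.1 m
total = 124.2 + 234.1 = 358 m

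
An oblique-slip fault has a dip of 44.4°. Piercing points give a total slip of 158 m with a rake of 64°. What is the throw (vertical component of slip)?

dip-slip = net slip × sin(rake) = 158 m × sin(64°) = 142 m
throw = dip-slip × sin(dip) = 142 × sin(44.4°) = 99.4 m

99.4 m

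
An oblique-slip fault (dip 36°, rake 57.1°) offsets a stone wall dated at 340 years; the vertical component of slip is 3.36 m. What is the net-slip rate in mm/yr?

20 mm/yr

dip-slip = throw / sin(dip) = 3.36 / sin(36°) = 5.716 m
net slip = dip-slip / sin(rake) = 5.716 / sin(57.1°) = 6.808 m
rate = 6.808 m / 340 years = 0.0200 m/yr = 20 mm/yr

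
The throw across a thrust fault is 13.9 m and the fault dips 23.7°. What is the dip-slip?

dip-slip = throw / sin(dip) = 13.9 / sin(23.7°) = 34.6 m

34.6 m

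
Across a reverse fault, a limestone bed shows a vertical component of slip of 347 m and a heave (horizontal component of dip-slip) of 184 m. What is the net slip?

net slip = √(throw² + heave²) = √(347² + 184²) = 393 m

393 m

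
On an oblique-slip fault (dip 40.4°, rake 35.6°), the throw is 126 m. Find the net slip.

dip-slip = throw / sin(dip) = 126 / sin(40.4°) = 194.4 m
net slip = dip-slip / sin(rake) = 194.4 / sin(35.6°) = 334 m

334 m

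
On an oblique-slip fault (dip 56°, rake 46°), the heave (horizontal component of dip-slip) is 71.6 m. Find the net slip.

178 m

dip-slip = heave / cos(dip) = 71.6 / cos(56°) = 128 m
net slip = dip-slip / sin(rake) = 128 / sin(46°) = 178 m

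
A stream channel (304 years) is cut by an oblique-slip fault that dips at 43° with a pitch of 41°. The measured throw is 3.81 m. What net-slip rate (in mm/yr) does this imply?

dip-slip = throw / sin(dip) = 3.81 / sin(43°) = 5.587 m
net slip = dip-slip / sin(rake) = 5.587 / sin(41°) = 8.515 m
rate = 8.515 m / 304 years = 0.0280 m/yr = 28 mm/yr

28 mm/yr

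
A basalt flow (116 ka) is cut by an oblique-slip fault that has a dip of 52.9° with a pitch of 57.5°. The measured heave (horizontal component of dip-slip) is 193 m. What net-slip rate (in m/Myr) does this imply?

dip-slip = heave / cos(dip) = 193 / cos(52.9°) = 320 m
net slip = dip-slip / sin(rake) = 320 / sin(57.5°) = 379.4 m
rate = 379.4 m / 116 ka = 0.00327 m/yr = 3270 m/Myr

3270 m/Myr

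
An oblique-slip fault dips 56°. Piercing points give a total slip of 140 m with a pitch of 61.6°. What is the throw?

102 m

dip-slip = net slip × sin(rake) = 140 m × sin(61.6°) = 123.2 m
throw = dip-slip × sin(dip) = 123.2 × sin(56°) = 102 m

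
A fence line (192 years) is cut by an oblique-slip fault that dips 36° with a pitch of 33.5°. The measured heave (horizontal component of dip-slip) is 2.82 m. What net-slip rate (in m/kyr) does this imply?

32.9 m/kyr

dip-slip = heave / cos(dip) = 2.82 / cos(36°) = 3.486 m
net slip = dip-slip / sin(rake) = 3.486 / sin(33.5°) = 6.315 m
rate = 6.315 m / 192 years = 0.0329 m/yr = 32.9 m/kyr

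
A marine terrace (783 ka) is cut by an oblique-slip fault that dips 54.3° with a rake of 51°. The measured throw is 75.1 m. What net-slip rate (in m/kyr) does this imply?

0.152 m/kyr

dip-slip = throw / sin(dip) = 75.1 / sin(54.3°) = 92.48 m
net slip = dip-slip / sin(rake) = 92.48 / sin(51°) = 119 m
rate = 119 m / 783 ka = 0.000152 m/yr = 0.152 m/kyr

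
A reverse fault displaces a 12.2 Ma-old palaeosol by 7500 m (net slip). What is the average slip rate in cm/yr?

rate = 7500 m / 12.2 Ma = 0.000615 m/yr = 0.0615 cm/yr

0.0615 cm/yr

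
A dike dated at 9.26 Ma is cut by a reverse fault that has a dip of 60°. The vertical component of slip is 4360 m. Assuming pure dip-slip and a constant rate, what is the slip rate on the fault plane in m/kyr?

0.544 m/kyr

dip-slip = throw / sin(dip) = 4360 m / sin(60°) = 5034 m
rate = 5034 m / 9.26 Ma = 0.000544 m/yr = 0.544 m/kyr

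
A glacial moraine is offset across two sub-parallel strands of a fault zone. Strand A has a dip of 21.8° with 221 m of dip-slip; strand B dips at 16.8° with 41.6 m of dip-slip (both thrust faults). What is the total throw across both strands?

94.1 m

throw_A = 221 × sin(21.8°) = 82.07 m
throw_B = 41.6 × sin(16.8°) = 12.02 m
total = 82.07 + 12.02 = 94.1 m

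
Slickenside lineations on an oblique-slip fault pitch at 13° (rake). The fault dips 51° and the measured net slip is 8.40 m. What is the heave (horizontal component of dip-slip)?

dip-slip = net slip × sin(rake) = 8.40 m × sin(13°) = 1.890 m
heave = dip-slip × cos(dip) = 1.890 × cos(51°) = 1.19 m

1.19 m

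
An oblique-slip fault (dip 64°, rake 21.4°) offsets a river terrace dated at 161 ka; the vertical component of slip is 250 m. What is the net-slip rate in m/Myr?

4730 m/Myr

dip-slip = throw / sin(dip) = 250 / sin(64°) = 278.2 m
net slip = dip-slip / sin(rake) = 278.2 / sin(21.4°) = 762.3 m
rate = 762.3 m / 161 ka = 0.00473 m/yr = 4730 m/Myr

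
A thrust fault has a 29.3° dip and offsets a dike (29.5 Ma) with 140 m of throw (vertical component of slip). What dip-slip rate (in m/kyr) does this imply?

0.00970 m/kyr

dip-slip = throw / sin(dip) = 140 m / sin(29.3°) = 286.1 m
rate = 286.1 m / 29.5 Ma = 0.00000970 m/yr = 0.00970 m/kyr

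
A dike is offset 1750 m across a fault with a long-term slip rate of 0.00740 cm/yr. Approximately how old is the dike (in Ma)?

age = offset / rate = 1750 m / (0.00740 cm/yr) = 2.36e+07 yr = 23.6 Ma

23.6 Ma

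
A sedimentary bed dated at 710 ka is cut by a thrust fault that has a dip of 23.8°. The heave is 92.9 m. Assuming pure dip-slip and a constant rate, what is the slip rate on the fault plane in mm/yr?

0.143 mm/yr

dip-slip = heave / cos(dip) = 92.9 m / cos(23.8°) = 101.5 m
rate = 101.5 m / 710 ka = 0.000143 m/yr = 0.143 mm/yr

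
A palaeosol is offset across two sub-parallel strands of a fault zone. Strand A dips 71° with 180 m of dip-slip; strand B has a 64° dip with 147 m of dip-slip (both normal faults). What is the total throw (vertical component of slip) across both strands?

302 m

throw_A = 180 × sin(71°) = 170.2 m
throw_B = 147 × sin(64°) = 132.1 m
total = 170.2 + 132.1 = 302 m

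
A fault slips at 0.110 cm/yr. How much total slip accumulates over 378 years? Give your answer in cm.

41.6 cm

slip = rate × time = 0.110 cm/yr × 378 years = 0.416 m = 41.6 cm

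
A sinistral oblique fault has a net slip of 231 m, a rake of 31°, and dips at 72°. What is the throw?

dip-slip = net slip × sin(rake) = 231 m × sin(31°) = 119 m
throw = dip-slip × sin(dip) = 119 × sin(72°) = 113 m

113 m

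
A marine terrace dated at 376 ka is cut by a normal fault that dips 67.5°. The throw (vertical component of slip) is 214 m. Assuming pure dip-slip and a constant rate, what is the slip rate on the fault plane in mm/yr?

0.616 mm/yr

dip-slip = throw / sin(dip) = 214 m / sin(67.5°) = 231.6 m
rate = 231.6 m / 376 ka = 0.000616 m/yr = 0.616 mm/yr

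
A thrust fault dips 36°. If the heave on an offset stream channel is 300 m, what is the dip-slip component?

371 m

dip-slip = heave / cos(dip) = 300 / cos(36°) = 371 m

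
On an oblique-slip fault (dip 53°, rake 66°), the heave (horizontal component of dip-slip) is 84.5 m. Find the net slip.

154 m

dip-slip = heave / cos(dip) = 84.5 / cos(53°) = 140.4 m
net slip = dip-slip / sin(rake) = 140.4 / sin(66°) = 154 m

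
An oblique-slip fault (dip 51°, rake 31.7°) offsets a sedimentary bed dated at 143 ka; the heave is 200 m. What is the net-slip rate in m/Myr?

4230 m/Myr

dip-slip = heave / cos(dip) = 200 / cos(51°) = 317.8 m
net slip = dip-slip / sin(rake) = 317.8 / sin(31.7°) = 604.8 m
rate = 604.8 m / 143 ka = 0.00423 m/yr = 4230 m/Myr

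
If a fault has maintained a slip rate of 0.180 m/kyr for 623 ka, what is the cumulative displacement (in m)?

112 m

slip = rate × time = 0.180 m/kyr × 623 ka = 112 m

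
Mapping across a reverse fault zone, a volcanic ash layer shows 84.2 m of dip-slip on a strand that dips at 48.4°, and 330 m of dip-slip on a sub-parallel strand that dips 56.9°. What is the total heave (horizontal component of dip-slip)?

heave_A = 84.2 × cos(48.4°) = 55.90 m
heave_B = 330 × cos(56.9°) = 180.2 m
total = 55.90 + 180.2 = 236 m

236 m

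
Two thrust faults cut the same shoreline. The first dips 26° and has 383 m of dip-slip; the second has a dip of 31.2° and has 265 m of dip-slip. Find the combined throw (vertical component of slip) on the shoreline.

throw_A = 383 × sin(26°) = 167.9 m
throw_B = 265 × sin(31.2°) = 137.3 m
total = 167.9 + 137.3 = 305 m

305 m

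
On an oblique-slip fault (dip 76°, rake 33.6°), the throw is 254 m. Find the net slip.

473 m

dip-slip = throw / sin(dip) = 254 / sin(76°) = 261.8 m
net slip = dip-slip / sin(rake) = 261.8 / sin(33.6°) = 473 m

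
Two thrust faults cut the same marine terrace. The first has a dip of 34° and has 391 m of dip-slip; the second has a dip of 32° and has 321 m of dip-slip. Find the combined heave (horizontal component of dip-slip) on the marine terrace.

596 m

heave_A = 391 × cos(34°) = 324.2 m
heave_B = 321 × cos(32°) = 272.2 m
total = 324.2 + 272.2 = 596 m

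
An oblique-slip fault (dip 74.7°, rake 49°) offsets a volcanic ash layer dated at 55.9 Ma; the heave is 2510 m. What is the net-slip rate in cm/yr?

0.0225 cm/yr

dip-slip = heave / cos(dip) = 2510 / cos(74.7°) = 9512 m
net slip = dip-slip / sin(rake) = 9512 / sin(49°) = 12600 m
rate = 12600 m / 55.9 Ma = 0.000225 m/yr = 0.0225 cm/yr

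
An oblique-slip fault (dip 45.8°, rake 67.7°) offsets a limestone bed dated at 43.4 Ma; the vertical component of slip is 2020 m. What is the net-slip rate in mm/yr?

0.0702 mm/yr

dip-slip = throw / sin(dip) = 2020 / sin(45.8°) = 2818 m
net slip = dip-slip / sin(rake) = 2818 / sin(67.7°) = 3045 m
rate = 3045 m / 43.4 Ma = 0.0000702 m/yr = 0.0702 mm/yr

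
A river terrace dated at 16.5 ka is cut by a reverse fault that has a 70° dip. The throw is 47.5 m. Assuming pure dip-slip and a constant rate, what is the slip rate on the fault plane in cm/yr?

0.306 cm/yr

dip-slip = throw / sin(dip) = 47.5 m / sin(70°) = 50.55 m
rate = 50.55 m / 16.5 ka = 0.00306 m/yr = 0.306 cm/yr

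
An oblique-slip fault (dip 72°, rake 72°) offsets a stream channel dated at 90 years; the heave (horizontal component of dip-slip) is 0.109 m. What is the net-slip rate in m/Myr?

4120 m/Myr

dip-slip = heave / cos(dip) = 0.109 / cos(72°) = 0.3527 m
net slip = dip-slip / sin(rake) = 0.3527 / sin(72°) = 0.3709 m
rate = 0.3709 m / 90 years = 0.00412 m/yr = 4120 m/Myr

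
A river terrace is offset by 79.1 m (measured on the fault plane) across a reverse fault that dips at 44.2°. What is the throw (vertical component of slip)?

55.1 m

throw = dip-slip × sin(dip) = 79.1 m × sin(44.2°) = 55.1 m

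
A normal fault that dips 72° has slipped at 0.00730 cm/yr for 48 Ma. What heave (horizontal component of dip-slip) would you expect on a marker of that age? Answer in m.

1080 m

dip-slip = rate × time = 0.00730 cm/yr × 48 Ma = 3504 m
heave = dip-slip × cos(dip) = 3504 × cos(72°) = 1080 m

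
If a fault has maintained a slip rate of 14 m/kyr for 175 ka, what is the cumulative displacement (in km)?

slip = rate × time = 14 m/kyr × 175 ka = 2450 m = 2.45 km

2.45 km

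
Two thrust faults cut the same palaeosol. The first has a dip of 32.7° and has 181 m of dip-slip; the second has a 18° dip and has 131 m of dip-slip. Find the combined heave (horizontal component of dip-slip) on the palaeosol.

277 m

heave_A = 181 × cos(32.7°) = 152.3 m
heave_B = 131 × cos(18°) = 124.6 m
total = 152.3 + 124.6 = 277 m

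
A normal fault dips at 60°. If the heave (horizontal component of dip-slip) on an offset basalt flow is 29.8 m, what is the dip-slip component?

dip-slip = heave / cos(dip) = 29.8 / cos(60°) = 59.6 m

59.6 m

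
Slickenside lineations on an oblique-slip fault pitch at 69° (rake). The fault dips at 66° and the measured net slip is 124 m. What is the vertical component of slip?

dip-slip = net slip × sin(rake) = 124 m × sin(69°) = 115.8 m
throw = dip-slip × sin(dip) = 115.8 × sin(66°) = 106 m

106 m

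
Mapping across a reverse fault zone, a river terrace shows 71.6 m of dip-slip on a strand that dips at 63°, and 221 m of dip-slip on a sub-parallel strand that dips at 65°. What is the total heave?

126 m

heave_A = 71.6 × cos(63°) = 32.51 m
heave_B = 221 × cos(65°) = 93.40 m
total = 32.51 + 93.40 = 126 m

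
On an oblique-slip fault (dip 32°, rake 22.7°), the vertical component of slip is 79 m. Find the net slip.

386 m

dip-slip = throw / sin(dip) = 79 / sin(32°) = 149.1 m
net slip = dip-slip / sin(rake) = 149.1 / sin(22.7°) = 386 m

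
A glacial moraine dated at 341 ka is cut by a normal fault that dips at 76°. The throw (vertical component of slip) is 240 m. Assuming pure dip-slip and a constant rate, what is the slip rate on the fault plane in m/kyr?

dip-slip = throw / sin(dip) = 240 m / sin(76°) = 247.3 m
rate = 247.3 m / 341 ka = 0.000725 m/yr = 0.725 m/kyr

0.725 m/kyr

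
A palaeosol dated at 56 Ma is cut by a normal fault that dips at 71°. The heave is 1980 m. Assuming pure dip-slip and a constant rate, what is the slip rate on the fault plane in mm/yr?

0.109 mm/yr

dip-slip = heave / cos(dip) = 1980 m / cos(71°) = 6082 m
rate = 6082 m / 56 Ma = 0.000109 m/yr = 0.109 mm/yr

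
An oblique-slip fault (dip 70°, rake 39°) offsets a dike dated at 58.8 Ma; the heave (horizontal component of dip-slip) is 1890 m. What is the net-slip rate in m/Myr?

dip-slip = heave / cos(dip) = 1890 / cos(70°) = 5526 m
net slip = dip-slip / sin(rake) = 5526 / sin(39°) = 8781 m
rate = 8781 m / 58.8 Ma = 0.000149 m/yr = 149 m/Myr

149 m/Myr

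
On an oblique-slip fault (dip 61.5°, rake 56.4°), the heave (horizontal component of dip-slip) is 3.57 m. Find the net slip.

dip-slip = heave / cos(dip) = 3.57 / cos(61.5°) = 7.482 m
net slip = dip-slip / sin(rake) = 7.482 / sin(56.4°) = 8.98 m

8.98 m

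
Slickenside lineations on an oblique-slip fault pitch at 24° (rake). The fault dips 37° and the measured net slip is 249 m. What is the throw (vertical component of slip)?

61 m

dip-slip = net slip × sin(rake) = 249 m × sin(24°) = 101.3 m
throw = dip-slip × sin(dip) = 101.3 × sin(37°) = 61 m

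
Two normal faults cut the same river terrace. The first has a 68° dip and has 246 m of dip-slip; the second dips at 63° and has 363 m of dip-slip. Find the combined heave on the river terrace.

257 m

heave_A = 246 × cos(68°) = 92.15 m
heave_B = 363 × cos(63°) = 164.8 m
total = 92.15 + 164.8 = 257 m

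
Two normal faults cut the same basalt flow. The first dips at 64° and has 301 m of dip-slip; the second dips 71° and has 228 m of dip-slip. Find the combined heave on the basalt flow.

206 m

heave_A = 301 × cos(64°) = 131.9 m
heave_B = 228 × cos(71°) = 74.23 m
total = 131.9 + 74.23 = 206 m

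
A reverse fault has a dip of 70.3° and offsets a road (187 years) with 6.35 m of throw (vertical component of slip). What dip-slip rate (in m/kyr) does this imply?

36.1 m/kyr

dip-slip = throw / sin(dip) = 6.35 m / sin(70.3°) = 6.745 m
rate = 6.745 m / 187 years = 0.0361 m/yr = 36.1 m/kyr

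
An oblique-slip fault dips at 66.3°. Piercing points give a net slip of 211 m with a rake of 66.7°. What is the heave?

dip-slip = net slip × sin(rake) = 211 m × sin(66.7°) = 193.8 m
heave = dip-slip × cos(dip) = 193.8 × cos(66.3°) = 77.9 m

77.9 m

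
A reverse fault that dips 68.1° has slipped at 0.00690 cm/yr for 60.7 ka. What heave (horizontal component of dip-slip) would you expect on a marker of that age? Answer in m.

1.56 m

dip-slip = rate × time = 0.00690 cm/yr × 60.7 ka = 4.188 m
heave = dip-slip × cos(dip) = 4.188 × cos(68.1°) = 1.56 m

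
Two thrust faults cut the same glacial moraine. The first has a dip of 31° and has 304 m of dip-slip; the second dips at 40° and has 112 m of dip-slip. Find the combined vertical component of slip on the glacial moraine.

throw_A = 304 × sin(31°) = 156.6 m
throw_B = 112 × sin(40°) = 71.99 m
total = 156.6 + 71.99 = 229 m

229 m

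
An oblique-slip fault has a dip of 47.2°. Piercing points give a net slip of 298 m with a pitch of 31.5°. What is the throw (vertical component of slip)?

114 m

dip-slip = net slip × sin(rake) = 298 m × sin(31.5°) = 155.7 m
throw = dip-slip × sin(dip) = 155.7 × sin(47.2°) = 114 m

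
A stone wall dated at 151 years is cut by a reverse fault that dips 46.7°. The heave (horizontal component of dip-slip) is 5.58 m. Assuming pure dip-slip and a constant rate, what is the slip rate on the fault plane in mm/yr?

dip-slip = heave / cos(dip) = 5.58 m / cos(46.7°) = 8.136 m
rate = 8.136 m / 151 years = 0.0539 m/yr = 53.9 mm/yr

53.9 mm/yr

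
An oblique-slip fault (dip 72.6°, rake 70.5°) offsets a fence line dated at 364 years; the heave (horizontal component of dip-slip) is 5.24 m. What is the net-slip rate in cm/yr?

dip-slip = heave / cos(dip) = 5.24 / cos(72.6°) = 17.52 m
net slip = dip-slip / sin(rake) = 17.52 / sin(70.5°) = 18.59 m
rate = 18.59 m / 364 years = 0.0511 m/yr = 5.11 cm/yr

5.11 cm/yr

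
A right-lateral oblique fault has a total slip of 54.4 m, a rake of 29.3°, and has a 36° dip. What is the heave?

21.5 m

dip-slip = net slip × sin(rake) = 54.4 m × sin(29.3°) = 26.62 m
heave = dip-slip × cos(dip) = 26.62 × cos(36°) = 21.5 m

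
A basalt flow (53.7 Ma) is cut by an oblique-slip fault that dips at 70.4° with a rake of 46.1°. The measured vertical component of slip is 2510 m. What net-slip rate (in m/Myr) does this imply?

68.9 m/Myr

dip-slip = throw / sin(dip) = 2510 / sin(70.4°) = 2664 m
net slip = dip-slip / sin(rake) = 2664 / sin(46.1°) = 3698 m
rate = 3698 m / 53.7 Ma = 0.0000689 m/yr = 68.9 m/Myr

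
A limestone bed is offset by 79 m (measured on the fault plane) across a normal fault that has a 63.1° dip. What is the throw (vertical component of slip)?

70.5 m

throw = dip-slip × sin(dip) = 79 m × sin(63.1°) = 70.5 m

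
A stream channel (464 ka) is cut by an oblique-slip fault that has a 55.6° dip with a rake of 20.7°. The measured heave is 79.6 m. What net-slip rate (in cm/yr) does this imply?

0.0859 cm/yr

dip-slip = heave / cos(dip) = 79.6 / cos(55.6°) = 140.9 m
net slip = dip-slip / sin(rake) = 140.9 / sin(20.7°) = 398.6 m
rate = 398.6 m / 464 ka = 0.000859 m/yr = 0.0859 cm/yr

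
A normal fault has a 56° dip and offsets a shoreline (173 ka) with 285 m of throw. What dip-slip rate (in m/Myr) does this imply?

dip-slip = throw / sin(dip) = 285 m / sin(56°) = 343.8 m
rate = 343.8 m / 173 ka = 0.00199 m/yr = 1990 m/Myr

1990 m/Myr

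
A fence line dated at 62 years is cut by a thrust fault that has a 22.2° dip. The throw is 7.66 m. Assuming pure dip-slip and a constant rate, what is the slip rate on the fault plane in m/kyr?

327 m/kyr

dip-slip = throw / sin(dip) = 7.66 m / sin(22.2°) = 20.27 m
rate = 20.27 m / 62 years = 0.327 m/yr = 327 m/kyr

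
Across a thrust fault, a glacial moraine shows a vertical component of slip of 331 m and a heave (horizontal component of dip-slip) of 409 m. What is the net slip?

526 m

net slip = √(throw² + heave²) = √(331² + 409²) = 526 m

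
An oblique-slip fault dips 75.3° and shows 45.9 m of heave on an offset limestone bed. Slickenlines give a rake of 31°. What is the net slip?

351 m

dip-slip = heave / cos(dip) = 45.9 / cos(75.3°) = 180.9 m
net slip = dip-slip / sin(rake) = 180.9 / sin(31°) = 351 m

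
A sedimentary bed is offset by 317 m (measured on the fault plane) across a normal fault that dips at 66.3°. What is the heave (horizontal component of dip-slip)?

heave = dip-slip × cos(dip) = 317 m × cos(66.3°) = 127 m

127 m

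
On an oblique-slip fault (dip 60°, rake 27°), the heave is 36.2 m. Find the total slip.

159 m

dip-slip = heave / cos(dip) = 36.2 / cos(60°) = 72.40 m
net slip = dip-slip / sin(rake) = 72.40 / sin(27°) = 159 m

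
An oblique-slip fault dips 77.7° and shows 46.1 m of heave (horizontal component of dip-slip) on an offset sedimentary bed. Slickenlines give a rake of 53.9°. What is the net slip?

dip-slip = heave / cos(dip) = 46.1 / cos(77.7°) = 216.4 m
net slip = dip-slip / sin(rake) = 216.4 / sin(53.9°) = 268 m

268 m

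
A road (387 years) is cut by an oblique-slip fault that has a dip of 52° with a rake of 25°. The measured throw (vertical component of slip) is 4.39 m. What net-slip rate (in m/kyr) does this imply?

dip-slip = throw / sin(dip) = 4.39 / sin(52°) = 5.571 m
net slip = dip-slip / sin(rake) = 5.571 / sin(25°) = 13.18 m
rate = 13.18 m / 387 years = 0.0341 m/yr = 34.1 m/kyr

34.1 m/kyr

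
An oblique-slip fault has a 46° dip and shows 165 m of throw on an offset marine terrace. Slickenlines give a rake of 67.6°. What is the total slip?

dip-slip = throw / sin(dip) = 165 / sin(46°) = 229.4 m
net slip = dip-slip / sin(rake) = 229.4 / sin(67.6°) = 248 m

248 m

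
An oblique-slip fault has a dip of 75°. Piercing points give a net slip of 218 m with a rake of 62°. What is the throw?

dip-slip = net slip × sin(rake) = 218 m × sin(62°) = 192.5 m
throw = dip-slip × sin(dip) = 192.5 × sin(75°) = 186 m

186 m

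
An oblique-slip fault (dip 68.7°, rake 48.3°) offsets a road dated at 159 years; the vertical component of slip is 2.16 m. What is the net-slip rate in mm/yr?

19.5 mm/yr

dip-slip = throw / sin(dip) = 2.16 / sin(68.7°) = 2.318 m
net slip = dip-slip / sin(rake) = 2.318 / sin(48.3°) = 3.105 m
rate = 3.105 m / 159 years = 0.0195 m/yr = 19.5 mm/yr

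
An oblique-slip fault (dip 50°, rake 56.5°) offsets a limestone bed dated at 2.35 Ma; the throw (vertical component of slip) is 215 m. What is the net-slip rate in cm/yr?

dip-slip = throw / sin(dip) = 215 / sin(50°) = 280.7 m
net slip = dip-slip / sin(rake) = 280.7 / sin(56.5°) = 336.6 m
rate = 336.6 m / 2.35 Ma = 0.000143 m/yr = 0.0143 cm/yr

0.0143 cm/yr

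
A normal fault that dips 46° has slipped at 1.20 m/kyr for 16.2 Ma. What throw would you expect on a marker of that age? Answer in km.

14 km

dip-slip = rate × time = 1.20 m/kyr × 16.2 Ma = 19440 m
throw = dip-slip × sin(dip) = 19440 × sin(46°) = 14000 m = 14 km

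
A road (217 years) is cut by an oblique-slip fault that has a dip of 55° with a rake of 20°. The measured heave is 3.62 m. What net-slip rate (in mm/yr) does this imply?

dip-slip = heave / cos(dip) = 3.62 / cos(55°) = 6.311 m
net slip = dip-slip / sin(rake) = 6.311 / sin(20°) = 18.45 m
rate = 18.45 m / 217 years = 0.0850 m/yr = 85 mm/yr

85 mm/yr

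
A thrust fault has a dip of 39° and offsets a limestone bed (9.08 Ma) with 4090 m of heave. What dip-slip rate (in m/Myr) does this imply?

580 m/Myr

dip-slip = heave / cos(dip) = 4090 m / cos(39°) = 5263 m
rate = 5263 m / 9.08 Ma = 0.000580 m/yr = 580 m/Myr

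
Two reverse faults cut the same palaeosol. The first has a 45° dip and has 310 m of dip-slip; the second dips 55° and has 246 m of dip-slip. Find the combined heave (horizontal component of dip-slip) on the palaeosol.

heave_A = 310 × cos(45°) = 219.2 m
heave_B = 246 × cos(55°) = 141.1 m
total = 219.2 + 141.1 = 360 m

360 m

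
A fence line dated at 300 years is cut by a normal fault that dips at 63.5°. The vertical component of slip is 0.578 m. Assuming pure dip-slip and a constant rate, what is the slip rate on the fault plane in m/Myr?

2150 m/Myr

dip-slip = throw / sin(dip) = 0.578 m / sin(63.5°) = 0.6459 m
rate = 0.6459 m / 300 years = 0.00215 m/yr = 2150 m/Myr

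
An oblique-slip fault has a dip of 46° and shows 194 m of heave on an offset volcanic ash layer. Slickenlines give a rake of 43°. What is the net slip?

409 m

dip-slip = heave / cos(dip) = 194 / cos(46°) = 279.3 m
net slip = dip-slip / sin(rake) = 279.3 / sin(43°) = 409 m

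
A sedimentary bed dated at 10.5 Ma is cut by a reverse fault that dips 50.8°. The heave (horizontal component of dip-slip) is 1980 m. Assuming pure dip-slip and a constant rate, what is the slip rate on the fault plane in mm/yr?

0.298 mm/yr

dip-slip = heave / cos(dip) = 1980 m / cos(50.8°) = 3133 m
rate = 3133 m / 10.5 Ma = 0.000298 m/yr = 0.298 mm/yr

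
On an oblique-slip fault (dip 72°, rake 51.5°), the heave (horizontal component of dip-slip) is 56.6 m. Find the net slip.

dip-slip = heave / cos(dip) = 56.6 / cos(72°) = 183.2 m
net slip = dip-slip / sin(rake) = 183.2 / sin(51.5°) = 234 m

234 m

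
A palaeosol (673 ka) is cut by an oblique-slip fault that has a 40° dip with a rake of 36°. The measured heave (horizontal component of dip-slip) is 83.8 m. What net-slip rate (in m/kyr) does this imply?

dip-slip = heave / cos(dip) = 83.8 / cos(40°) = 109.4 m
net slip = dip-slip / sin(rake) = 109.4 / sin(36°) = 186.1 m
rate = 186.1 m / 673 ka = 0.000277 m/yr = 0.277 m/kyr

0.277 m/kyr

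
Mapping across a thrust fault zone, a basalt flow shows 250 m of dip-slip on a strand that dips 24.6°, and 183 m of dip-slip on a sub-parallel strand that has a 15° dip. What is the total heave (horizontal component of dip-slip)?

404 m

heave_A = 250 × cos(24.6°) = 227.3 m
heave_B = 183 × cos(15°) = 176.8 m
total = 227.3 + 176.8 = 404 m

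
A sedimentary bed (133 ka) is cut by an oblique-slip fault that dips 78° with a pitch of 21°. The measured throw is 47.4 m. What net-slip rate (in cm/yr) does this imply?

dip-slip = throw / sin(dip) = 47.4 / sin(78°) = 48.46 m
net slip = dip-slip / sin(rake) = 48.46 / sin(21°) = 135.2 m
rate = 135.2 m / 133 ka = 0.00102 m/yr = 0.102 cm/yr

0.102 cm/yr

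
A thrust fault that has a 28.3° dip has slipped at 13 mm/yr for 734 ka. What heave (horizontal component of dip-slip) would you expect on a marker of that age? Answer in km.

dip-slip = rate × time = 13 mm/yr × 734 ka = 9542 m
heave = dip-slip × cos(dip) = 9542 × cos(28.3°) = 8400 m = 8.40 km

8.40 km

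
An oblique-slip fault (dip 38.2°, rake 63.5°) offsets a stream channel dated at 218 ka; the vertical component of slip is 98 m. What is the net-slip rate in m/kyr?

0.812 m/kyr

dip-slip = throw / sin(dip) = 98 / sin(38.2°) = 158.5 m
net slip = dip-slip / sin(rake) = 158.5 / sin(63.5°) = 177.1 m
rate = 177.1 m / 218 ka = 0.000812 m/yr = 0.812 m/kyr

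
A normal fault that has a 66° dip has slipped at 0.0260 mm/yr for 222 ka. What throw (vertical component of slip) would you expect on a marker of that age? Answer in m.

dip-slip = rate × time = 0.0260 mm/yr × 222 ka = 5.772 m
throw = dip-slip × sin(dip) = 5.772 × sin(66°) = 5.27 m

5.27 m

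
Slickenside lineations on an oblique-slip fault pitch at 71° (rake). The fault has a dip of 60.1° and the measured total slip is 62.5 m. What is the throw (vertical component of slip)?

dip-slip = net slip × sin(rake) = 62.5 m × sin(71°) = 59.09 m
throw = dip-slip × sin(dip) = 59.09 × sin(60.1°) = 51.2 m

51.2 m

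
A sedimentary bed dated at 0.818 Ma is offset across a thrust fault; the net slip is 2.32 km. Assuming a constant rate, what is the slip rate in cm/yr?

rate = 2.32 km / 0.818 Ma = 0.00284 m/yr = 0.284 cm/yr

0.284 cm/yr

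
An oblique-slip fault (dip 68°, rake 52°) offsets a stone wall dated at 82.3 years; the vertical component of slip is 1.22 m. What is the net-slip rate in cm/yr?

dip-slip = throw / sin(dip) = 1.22 / sin(68°) = 1.316 m
net slip = dip-slip / sin(rake) = 1.316 / sin(52°) = 1.670 m
rate = 1.670 m / 82.3 years = 0.0203 m/yr = 2.03 cm/yr

2.03 cm/yr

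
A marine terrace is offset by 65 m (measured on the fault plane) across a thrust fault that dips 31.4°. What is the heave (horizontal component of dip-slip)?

heave = dip-slip × cos(dip) = 65 m × cos(31.4°) = 55.5 m

55.5 m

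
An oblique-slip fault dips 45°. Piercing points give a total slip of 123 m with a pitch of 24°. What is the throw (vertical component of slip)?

dip-slip = net slip × sin(rake) = 123 m × sin(24°) = 50.03 m
throw = dip-slip × sin(dip) = 50.03 × sin(45°) = 35.4 m

35.4 m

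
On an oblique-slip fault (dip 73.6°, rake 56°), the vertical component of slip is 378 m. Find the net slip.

475 m

dip-slip = throw / sin(dip) = 378 / sin(73.6°) = 394 m
net slip = dip-slip / sin(rake) = 394 / sin(56°) = 475 m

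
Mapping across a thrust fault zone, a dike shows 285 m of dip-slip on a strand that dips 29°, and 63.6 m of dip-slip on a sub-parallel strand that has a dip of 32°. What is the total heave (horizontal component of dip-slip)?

303 m

heave_A = 285 × cos(29°) = 249.3 m
heave_B = 63.6 × cos(32°) = 53.94 m
total = 249.3 + 53.94 = 303 m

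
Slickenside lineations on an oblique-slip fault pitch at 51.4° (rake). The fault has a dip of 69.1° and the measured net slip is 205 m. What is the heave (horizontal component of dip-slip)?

dip-slip = net slip × sin(rake) = 205 m × sin(51.4°) = 160.2 m
heave = dip-slip × cos(dip) = 160.2 × cos(69.1°) = 57.2 m

57.2 m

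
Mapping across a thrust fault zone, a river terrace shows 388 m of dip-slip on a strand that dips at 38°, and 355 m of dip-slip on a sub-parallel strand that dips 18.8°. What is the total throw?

throw_A = 388 × sin(38°) = 238.9 m
throw_B = 355 × sin(18.8°) = 114.4 m
total = 238.9 + 114.4 = 353 m

353 m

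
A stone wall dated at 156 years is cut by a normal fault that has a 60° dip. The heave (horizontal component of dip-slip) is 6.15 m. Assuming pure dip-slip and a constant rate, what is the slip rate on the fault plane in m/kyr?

78.8 m/kyr

dip-slip = heave / cos(dip) = 6.15 m / cos(60°) = 12.30 m
rate = 12.30 m / 156 years = 0.0788 m/yr = 78.8 m/kyr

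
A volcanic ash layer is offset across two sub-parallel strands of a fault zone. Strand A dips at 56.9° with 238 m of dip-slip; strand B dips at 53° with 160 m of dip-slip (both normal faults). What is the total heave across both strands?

226 m

heave_A = 238 × cos(56.9°) = 130 m
heave_B = 160 × cos(53°) = 96.29 m
total = 130 + 96.29 = 226 m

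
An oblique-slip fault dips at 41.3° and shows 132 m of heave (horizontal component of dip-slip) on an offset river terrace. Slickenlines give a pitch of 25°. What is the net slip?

dip-slip = heave / cos(dip) = 132 / cos(41.3°) = 175.7 m
net slip = dip-slip / sin(rake) = 175.7 / sin(25°) = 416 m

416 m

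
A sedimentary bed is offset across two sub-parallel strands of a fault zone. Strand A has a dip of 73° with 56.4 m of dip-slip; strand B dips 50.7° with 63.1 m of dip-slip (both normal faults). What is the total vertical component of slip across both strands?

throw_A = 56.4 × sin(73°) = 53.94 m
throw_B = 63.1 × sin(50.7°) = 48.83 m
total = 53.94 + 48.83 = 103 m

103 m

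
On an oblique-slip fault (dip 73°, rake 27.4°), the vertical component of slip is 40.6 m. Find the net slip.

92.3 m

dip-slip = throw / sin(dip) = 40.6 / sin(73°) = 42.46 m
net slip = dip-slip / sin(rake) = 42.46 / sin(27.4°) = 92.3 m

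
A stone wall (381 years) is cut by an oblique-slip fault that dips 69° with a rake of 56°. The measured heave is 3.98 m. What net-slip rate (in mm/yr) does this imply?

35.2 mm/yr

dip-slip = heave / cos(dip) = 3.98 / cos(69°) = 11.11 m
net slip = dip-slip / sin(rake) = 11.11 / sin(56°) = 13.40 m
rate = 13.40 m / 381 years = 0.0352 m/yr = 35.2 mm/yr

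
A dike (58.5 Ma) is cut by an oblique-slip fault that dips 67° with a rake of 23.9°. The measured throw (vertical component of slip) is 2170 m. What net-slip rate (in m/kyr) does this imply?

0.0995 m/kyr

dip-slip = throw / sin(dip) = 2170 / sin(67°) = 2357 m
net slip = dip-slip / sin(rake) = 2357 / sin(23.9°) = 5819 m
rate = 5819 m / 58.5 Ma = 0.0000995 m/yr = 0.0995 m/kyr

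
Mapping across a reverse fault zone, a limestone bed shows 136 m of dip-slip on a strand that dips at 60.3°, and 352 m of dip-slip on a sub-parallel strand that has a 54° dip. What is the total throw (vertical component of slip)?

403 m

throw_A = 136 × sin(60.3°) = 118.1 m
throw_B = 352 × sin(54°) = 284.8 m
total = 118.1 + 284.8 = 403 m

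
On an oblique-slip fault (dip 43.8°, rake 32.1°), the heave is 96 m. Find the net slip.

250 m

dip-slip = heave / cos(dip) = 96 / cos(43.8°) = 133 m
net slip = dip-slip / sin(rake) = 133 / sin(32.1°) = 250 m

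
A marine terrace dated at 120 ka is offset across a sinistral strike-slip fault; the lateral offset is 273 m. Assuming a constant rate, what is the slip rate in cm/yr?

0.228 cm/yr

rate = 273 m / 120 ka = 0.00228 m/yr = 0.228 cm/yr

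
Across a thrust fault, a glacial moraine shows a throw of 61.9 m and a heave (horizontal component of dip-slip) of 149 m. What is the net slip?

161 m

net slip = √(throw² + heave²) = √(61.9² + 149²) = 161 m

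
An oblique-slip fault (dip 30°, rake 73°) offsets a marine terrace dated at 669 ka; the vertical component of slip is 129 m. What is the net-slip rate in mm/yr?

0.403 mm/yr

dip-slip = throw / sin(dip) = 129 / sin(30°) = 258 m
net slip = dip-slip / sin(rake) = 258 / sin(73°) = 269.8 m
rate = 269.8 m / 669 ka = 0.000403 m/yr = 0.403 mm/yr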